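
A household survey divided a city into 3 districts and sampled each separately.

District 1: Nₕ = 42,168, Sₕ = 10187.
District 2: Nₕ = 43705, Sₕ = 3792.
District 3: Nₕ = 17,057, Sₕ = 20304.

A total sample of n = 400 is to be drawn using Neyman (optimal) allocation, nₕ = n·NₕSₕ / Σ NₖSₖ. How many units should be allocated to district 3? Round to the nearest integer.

Σ NₕSₕ = 42168·10187 + 43705·3792 + 17057·20304 = 941620104.
Share for 3: 346325328/941620104 = 0.36780.
n_3 = 400 × 0.36780 = 147.119... → 147.

147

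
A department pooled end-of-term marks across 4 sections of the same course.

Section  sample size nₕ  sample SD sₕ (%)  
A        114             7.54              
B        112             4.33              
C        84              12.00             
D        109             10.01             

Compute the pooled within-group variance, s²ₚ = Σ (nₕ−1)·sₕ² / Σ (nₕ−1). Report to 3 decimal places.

75.371

A: (114−1)·7.54² = 113·56.8516 = 6424.2308
B: (112−1)·4.33² = 111·18.7489 = 2081.1279
C: (84−1)·12.00² = 83·144 = 11952
D: (109−1)·10.01² = 108·100.2001 = 10821.6108
Numerator = 31278.9695; denominator = Σ(nₕ−1) = 415.
s²ₚ = 31278.9695/415 = 75.37101... → 75.371.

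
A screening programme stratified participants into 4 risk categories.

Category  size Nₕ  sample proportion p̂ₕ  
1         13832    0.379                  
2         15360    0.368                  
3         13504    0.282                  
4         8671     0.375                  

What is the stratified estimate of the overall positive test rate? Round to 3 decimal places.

Wₕ = Nₕ/N with N = 51367: 0.2693, 0.2990, 0.2629, 0.1688.
p̂_st = 0.2693·0.379 + 0.2990·0.368 + 0.2629·0.282 + 0.1688·0.375 ≈ 0.34953... → 0.350.

0.350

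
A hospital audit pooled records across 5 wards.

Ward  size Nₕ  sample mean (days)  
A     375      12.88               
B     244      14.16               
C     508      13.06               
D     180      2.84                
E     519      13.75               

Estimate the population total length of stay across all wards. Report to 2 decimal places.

Population total = Σ Nₕ·x̄ₕ (each stratum's size times its mean).
375·12.88 + 244·14.16 + 508·13.06 + 180·2.84 + 519·13.75 = 4830 + 3455.04 + 6634.48 + 511.2 + 7136.25 = 22566.97.

22566.97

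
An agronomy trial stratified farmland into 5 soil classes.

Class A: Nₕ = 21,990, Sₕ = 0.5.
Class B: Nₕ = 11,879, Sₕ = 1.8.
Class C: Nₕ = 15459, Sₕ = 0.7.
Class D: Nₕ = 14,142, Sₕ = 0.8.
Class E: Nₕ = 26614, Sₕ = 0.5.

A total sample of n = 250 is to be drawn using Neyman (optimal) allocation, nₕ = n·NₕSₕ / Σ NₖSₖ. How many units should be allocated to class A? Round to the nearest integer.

41

A: NₕSₕ = 21990·0.5 = 10995
B: NₕSₕ = 11879·1.8 = 21382.2
C: NₕSₕ = 15459·0.7 = 10821.3
D: NₕSₕ = 14142·0.8 = 11313.6
E: NₕSₕ = 26614·0.5 = 13307
Σ NₕSₕ = 67819.1.
n_A = 250·10995/67819.1 = 40.531... → 41.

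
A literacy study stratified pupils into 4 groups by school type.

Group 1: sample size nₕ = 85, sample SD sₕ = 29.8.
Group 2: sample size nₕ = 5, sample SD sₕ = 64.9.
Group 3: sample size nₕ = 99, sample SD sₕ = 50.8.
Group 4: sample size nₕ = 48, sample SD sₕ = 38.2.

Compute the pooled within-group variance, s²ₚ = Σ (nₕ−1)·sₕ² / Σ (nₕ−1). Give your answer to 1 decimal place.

Degrees of freedom: 84 + 4 + 98 + 47 = 233.
Σ(nₕ−1)sₕ² = 84·888.04 + 4·4212.01 + 98·2580.64 + 47·1459.24 = 412930.4.
s²ₚ = 412930.4 / 233 = 1772.233... → 1772.2.

1772.2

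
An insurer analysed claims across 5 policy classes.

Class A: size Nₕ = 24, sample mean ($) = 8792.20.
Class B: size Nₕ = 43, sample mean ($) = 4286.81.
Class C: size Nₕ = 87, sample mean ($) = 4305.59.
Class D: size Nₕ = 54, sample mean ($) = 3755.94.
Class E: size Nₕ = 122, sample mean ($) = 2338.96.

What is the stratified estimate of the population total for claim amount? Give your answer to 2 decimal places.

A: 24·8792.20 = 211012.8
B: 43·4286.81 = 184332.83
C: 87·4305.59 = 374586.33
D: 54·3755.94 = 202820.76
E: 122·2338.96 = 285353.12
τ̂ = Σ Nₕx̄ₕ = 1258105.84.

1258105.84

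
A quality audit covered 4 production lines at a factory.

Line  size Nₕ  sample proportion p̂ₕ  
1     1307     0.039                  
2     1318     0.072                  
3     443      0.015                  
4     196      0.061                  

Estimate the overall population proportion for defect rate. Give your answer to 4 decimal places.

0.0504

N = 1307 + 1318 + 443 + 196 = 3264.
Overall proportion = Σ (Nₕ/N)·p̂ₕ.
Σ Nₕp̂ₕ = 50.973 + 94.896 + 6.645 + 11.956 = 164.47.
164.47 / 3264 = 0.050389... → 0.0504.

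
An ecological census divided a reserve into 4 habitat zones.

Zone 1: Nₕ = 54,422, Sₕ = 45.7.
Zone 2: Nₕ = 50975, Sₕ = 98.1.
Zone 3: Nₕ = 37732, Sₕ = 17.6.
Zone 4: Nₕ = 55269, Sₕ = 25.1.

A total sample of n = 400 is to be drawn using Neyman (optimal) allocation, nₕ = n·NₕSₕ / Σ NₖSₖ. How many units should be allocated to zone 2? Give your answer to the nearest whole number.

210

1: NₕSₕ = 54422·45.7 = 2487085.4
2: NₕSₕ = 50975·98.1 = 5000647.5
3: NₕSₕ = 37732·17.6 = 664083.2
4: NₕSₕ = 55269·25.1 = 1387251.9
Σ NₕSₕ = 9539068.
n_2 = 400·5000647.5/9539068 = 209.691... → 210.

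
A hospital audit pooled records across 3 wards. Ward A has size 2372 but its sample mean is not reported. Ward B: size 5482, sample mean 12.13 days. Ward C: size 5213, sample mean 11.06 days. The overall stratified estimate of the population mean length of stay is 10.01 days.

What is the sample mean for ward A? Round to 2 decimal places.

2.80

N = 2372 + 5482 + 5213 = 13067.
Overall total = μ·N = 10.01·13067 = 130800.67.
Subtract the known strata: 5482·12.13 + 5213·11.06 = 124152.44.
Remaining total for ward A: 130800.67 − 124152.44 = 6648.23.
Divide by its size: 6648.23 / 2372 = 2.8028... → 2.80.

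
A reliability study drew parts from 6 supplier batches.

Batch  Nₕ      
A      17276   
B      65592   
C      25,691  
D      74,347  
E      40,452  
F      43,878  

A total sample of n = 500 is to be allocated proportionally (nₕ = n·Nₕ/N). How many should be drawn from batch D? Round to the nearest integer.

Share of batch D = 74347/267236 = 0.27821.
Allocate 500 × 0.27821 = 139.104... → 139.

139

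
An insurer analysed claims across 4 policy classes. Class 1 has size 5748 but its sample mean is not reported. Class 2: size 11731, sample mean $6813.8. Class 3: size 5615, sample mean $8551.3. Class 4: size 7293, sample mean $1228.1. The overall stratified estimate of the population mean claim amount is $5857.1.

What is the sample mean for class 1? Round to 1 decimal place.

7146.0

N = 5748 + 11731 + 5615 + 7293 = 30387.
Overall total = μ·N = 5857.1·30387 = 177979697.7.
Subtract the known strata: 11731·6813.8 + 5615·8551.3 + 7293·1228.1 = 136904770.6.
Remaining total for class 1: 177979697.7 − 136904770.6 = 41074927.1.
Divide by its size: 41074927.1 / 5748 = 7145.951... → 7146.0.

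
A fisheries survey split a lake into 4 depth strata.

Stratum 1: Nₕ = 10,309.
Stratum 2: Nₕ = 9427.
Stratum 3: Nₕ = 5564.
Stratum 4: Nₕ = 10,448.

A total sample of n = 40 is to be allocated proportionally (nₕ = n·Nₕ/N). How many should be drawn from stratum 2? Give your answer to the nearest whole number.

N = 10309 + 9427 + 5564 + 10448 = 35748.
n_2 = 40·9427/35748 = 10.548... → 11.

11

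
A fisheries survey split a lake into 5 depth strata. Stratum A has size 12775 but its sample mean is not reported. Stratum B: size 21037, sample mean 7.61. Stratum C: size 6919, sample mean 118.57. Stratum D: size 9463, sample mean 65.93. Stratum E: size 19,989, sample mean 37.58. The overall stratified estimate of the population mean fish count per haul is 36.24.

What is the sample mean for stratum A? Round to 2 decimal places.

14.71

N = 12775 + 21037 + 6919 + 9463 + 19989 = 70183.
Overall total = μ·N = 36.24·70183 = 2543431.92.
Subtract the known strata: 21037·7.61 + 6919·118.57 + 9463·65.93 + 19989·37.58 = 2355559.61.
Remaining total for stratum A: 2543431.92 − 2355559.61 = 187872.31.
Divide by its size: 187872.31 / 12775 = 14.7062... → 14.71.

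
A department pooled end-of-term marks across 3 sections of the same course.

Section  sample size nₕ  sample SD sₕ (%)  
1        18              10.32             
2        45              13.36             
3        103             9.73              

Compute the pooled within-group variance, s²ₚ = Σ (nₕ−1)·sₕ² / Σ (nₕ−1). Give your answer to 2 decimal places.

Degrees of freedom: 17 + 44 + 102 = 163.
Σ(nₕ−1)sₕ² = 17·106.5024 + 44·178.4896 + 102·94.6729 = 19320.719.
s²ₚ = 19320.719 / 163 = 118.5320... → 118.53.

118.53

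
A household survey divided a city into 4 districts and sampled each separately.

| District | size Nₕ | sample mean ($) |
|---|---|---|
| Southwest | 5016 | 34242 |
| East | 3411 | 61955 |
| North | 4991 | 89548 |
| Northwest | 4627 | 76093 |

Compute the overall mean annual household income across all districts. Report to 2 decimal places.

N = 5016 + 3411 + 4991 + 4627 = 18045.
Overall mean = Σ (Nₕ/N)·x̄ₕ — weight by population share, not a simple average.
Σ Nₕx̄ₕ = 5016·34242 + 3411·61955 + 4991·89548 + 4627·76093 = 171757872 + 211328505 + 446934068 + 352082311 = 1182102756.
Divide by N: 1182102756 / 18045 = 65508.6038... → 65508.60.

65508.60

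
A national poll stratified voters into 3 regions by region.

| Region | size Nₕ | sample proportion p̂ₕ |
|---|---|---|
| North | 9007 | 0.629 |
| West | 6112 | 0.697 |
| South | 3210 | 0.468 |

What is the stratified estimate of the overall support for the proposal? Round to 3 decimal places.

0.623

Wₕ = Nₕ/N with N = 18329: 0.4914, 0.3335, 0.1751.
p̂_st = 0.4914·0.629 + 0.3335·0.697 + 0.1751·0.468 ≈ 0.62348... → 0.623.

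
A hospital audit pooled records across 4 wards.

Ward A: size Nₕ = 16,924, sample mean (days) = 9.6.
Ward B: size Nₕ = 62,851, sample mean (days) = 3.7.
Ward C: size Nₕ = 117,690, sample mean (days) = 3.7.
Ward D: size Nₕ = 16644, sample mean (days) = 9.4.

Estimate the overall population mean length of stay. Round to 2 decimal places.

4.61

N = 214109; weights Wₕ = Nₕ/N = (0.0790, 0.2935, 0.5497, 0.0777).
x̄_st = Σ Wₕ·x̄ₕ = 0.0790·9.6 + 0.2935·3.7 + 0.5497·3.7 + 0.0777·9.4 ≈ 4.6095...
→ 4.61.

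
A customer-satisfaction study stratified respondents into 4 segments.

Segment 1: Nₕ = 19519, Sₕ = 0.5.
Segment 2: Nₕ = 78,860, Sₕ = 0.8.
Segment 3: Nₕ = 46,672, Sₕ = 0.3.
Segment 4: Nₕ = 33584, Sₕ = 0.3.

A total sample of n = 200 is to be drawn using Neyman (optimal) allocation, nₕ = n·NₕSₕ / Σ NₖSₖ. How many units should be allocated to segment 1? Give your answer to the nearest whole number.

20

Σ NₕSₕ = 19519·0.5 + 78860·0.8 + 46672·0.3 + 33584·0.3 = 96924.3.
Share for 1: 9759.5/96924.3 = 0.10069.
n_1 = 200 × 0.10069 = 20.138... → 20.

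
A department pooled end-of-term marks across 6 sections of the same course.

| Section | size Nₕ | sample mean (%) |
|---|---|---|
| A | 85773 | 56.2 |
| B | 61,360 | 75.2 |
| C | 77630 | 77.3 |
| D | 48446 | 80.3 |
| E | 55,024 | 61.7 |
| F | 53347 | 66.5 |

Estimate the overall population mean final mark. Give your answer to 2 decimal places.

N = 381580; weights Wₕ = Nₕ/N = (0.2248, 0.1608, 0.2034, 0.1270, 0.1442, 0.1398).
x̄_st = Σ Wₕ·x̄ₕ = 0.2248·56.2 + 0.1608·75.2 + 0.2034·77.3 + 0.1270·80.3 + 0.1442·61.7 + 0.1398·66.5 ≈ 68.8408...
→ 68.84.

68.84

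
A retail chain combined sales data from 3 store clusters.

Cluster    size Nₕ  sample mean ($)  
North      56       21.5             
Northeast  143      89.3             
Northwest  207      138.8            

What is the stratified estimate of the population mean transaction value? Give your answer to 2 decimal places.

N = 406; weights Wₕ = Nₕ/N = (0.1379, 0.3522, 0.5099).
x̄_st = Σ Wₕ·x̄ₕ = 0.1379·21.5 + 0.3522·89.3 + 0.5099·138.8 ≈ 105.1860...
→ 105.19.

105.19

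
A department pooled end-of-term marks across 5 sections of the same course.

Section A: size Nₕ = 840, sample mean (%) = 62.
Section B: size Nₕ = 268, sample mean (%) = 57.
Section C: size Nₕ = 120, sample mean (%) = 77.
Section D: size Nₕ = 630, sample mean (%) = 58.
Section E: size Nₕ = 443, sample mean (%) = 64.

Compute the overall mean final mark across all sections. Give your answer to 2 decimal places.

N = 2301; weights Wₕ = Nₕ/N = (0.3651, 0.1165, 0.0522, 0.2738, 0.1925).
x̄_st = Σ Wₕ·x̄ₕ = 0.3651·62 + 0.1165·57 + 0.0522·77 + 0.2738·58 + 0.1925·64 ≈ 61.4898...
→ 61.49.

61.49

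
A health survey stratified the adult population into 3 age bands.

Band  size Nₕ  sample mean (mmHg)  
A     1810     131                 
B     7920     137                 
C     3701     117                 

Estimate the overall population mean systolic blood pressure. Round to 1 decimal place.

N = 13431; weights Wₕ = Nₕ/N = (0.1348, 0.5897, 0.2756).
x̄_st = Σ Wₕ·x̄ₕ = 0.1348·131 + 0.5897·137 + 0.2756·117 ≈ 130.680...
→ 130.7.

130.7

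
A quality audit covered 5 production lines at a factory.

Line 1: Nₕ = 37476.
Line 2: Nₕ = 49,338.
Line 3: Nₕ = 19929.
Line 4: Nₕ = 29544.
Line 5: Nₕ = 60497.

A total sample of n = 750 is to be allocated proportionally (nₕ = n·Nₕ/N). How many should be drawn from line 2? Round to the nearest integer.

188

N = 37476 + 49338 + 19929 + 29544 + 60497 = 196784.
n_2 = 750·49338/196784 = 188.041... → 188.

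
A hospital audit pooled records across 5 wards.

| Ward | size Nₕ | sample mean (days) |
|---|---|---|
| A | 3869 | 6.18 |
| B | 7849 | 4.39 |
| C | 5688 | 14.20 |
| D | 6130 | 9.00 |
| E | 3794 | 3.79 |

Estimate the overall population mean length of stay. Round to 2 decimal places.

N = 27330; weights Wₕ = Nₕ/N = (0.1416, 0.2872, 0.2081, 0.2243, 0.1388).
x̄_st = Σ Wₕ·x̄ₕ = 0.1416·6.18 + 0.2872·4.39 + 0.2081·14.20 + 0.2243·9.00 + 0.1388·3.79 ≈ 7.6358...
→ 7.64.

7.64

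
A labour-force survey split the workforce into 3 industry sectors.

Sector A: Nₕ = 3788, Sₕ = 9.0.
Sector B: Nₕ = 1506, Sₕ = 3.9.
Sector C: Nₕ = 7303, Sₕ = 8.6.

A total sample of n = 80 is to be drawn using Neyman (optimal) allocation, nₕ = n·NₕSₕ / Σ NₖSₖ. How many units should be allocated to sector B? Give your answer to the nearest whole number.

5

A: NₕSₕ = 3788·9.0 = 34092
B: NₕSₕ = 1506·3.9 = 5873.4
C: NₕSₕ = 7303·8.6 = 62805.8
Σ NₕSₕ = 102771.2.
n_B = 80·5873.4/102771.2 = 4.572... → 5.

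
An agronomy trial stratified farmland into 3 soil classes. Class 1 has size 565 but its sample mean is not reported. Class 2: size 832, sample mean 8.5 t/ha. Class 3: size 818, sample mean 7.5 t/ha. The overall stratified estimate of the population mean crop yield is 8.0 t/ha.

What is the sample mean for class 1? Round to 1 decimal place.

N = 565 + 832 + 818 = 2215.
Overall total = μ·N = 8.0·2215 = 17720.
Subtract the known strata: 832·8.5 + 818·7.5 = 13207.
Remaining total for class 1: 17720 − 13207 = 4513.
Divide by its size: 4513 / 565 = 7.988... → 8.0.

8.0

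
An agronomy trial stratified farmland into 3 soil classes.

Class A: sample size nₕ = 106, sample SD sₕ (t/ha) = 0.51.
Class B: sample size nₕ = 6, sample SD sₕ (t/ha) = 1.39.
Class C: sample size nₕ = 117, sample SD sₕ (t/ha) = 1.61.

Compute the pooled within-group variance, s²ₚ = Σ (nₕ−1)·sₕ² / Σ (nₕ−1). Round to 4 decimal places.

Degrees of freedom: 105 + 5 + 116 = 226.
Σ(nₕ−1)sₕ² = 105·0.2601 + 5·1.9321 + 116·2.5921 = 337.6546.
s²ₚ = 337.6546 / 226 = 1.494047... → 1.4940.

1.4940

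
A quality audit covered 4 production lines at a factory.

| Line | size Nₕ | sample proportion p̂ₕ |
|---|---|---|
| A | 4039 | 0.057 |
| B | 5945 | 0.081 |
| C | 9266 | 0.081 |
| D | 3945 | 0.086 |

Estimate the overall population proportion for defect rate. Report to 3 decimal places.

Wₕ = Nₕ/N with N = 23195: 0.1741, 0.2563, 0.3995, 0.1701.
p̂_st = 0.1741·0.057 + 0.2563·0.081 + 0.3995·0.081 + 0.1701·0.086 ≈ 0.07767... → 0.078.

0.078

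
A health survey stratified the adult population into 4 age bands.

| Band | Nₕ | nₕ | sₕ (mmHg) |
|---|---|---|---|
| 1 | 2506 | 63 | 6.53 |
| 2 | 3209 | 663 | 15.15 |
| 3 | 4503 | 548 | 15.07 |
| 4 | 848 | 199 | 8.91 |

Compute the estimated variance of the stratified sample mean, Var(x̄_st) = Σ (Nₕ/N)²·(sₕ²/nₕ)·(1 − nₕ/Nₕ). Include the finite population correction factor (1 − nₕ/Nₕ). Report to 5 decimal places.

N = 11066; Wₕ = Nₕ/N.
band 1: (2506/11066)²·6.53²/63·(1 − 63/2506) = 0.03383834
band 2: (3209/11066)²·15.15²/663·(1 − 663/3209) = 0.02309716
band 3: (4503/11066)²·15.07²/548·(1 − 548/4503) = 0.06027165
band 4: (848/11066)²·8.91²/199·(1 − 199/848) = 0.00179292
Sum = 0.11900006 → 0.11900.

0.11900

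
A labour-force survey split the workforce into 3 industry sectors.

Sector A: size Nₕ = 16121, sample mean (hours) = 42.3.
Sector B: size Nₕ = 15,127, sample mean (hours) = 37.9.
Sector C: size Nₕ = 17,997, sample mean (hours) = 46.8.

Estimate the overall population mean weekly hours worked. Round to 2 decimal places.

N = 16121 + 15127 + 17997 = 49245.
Overall mean = Σ (Nₕ/N)·x̄ₕ — weight by population share, not a simple average.
Σ Nₕx̄ₕ = 16121·42.3 + 15127·37.9 + 17997·46.8 = 681918.3 + 573313.3 + 842259.6 = 2097491.2.
Divide by N: 2097491.2 / 49245 = 42.5930... → 42.59.

42.59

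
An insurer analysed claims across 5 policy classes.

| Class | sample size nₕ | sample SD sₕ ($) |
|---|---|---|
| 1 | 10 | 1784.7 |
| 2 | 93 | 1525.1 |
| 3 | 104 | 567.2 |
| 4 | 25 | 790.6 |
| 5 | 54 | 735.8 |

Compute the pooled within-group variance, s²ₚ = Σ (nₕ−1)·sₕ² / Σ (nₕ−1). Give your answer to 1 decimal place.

1: (10−1)·1784.7² = 9·3185154.09 = 28666386.81
2: (93−1)·1525.1² = 92·2325930.01 = 213985560.92
3: (104−1)·567.2² = 103·321715.84 = 33136731.52
4: (25−1)·790.6² = 24·625048.36 = 15001160.64
5: (54−1)·735.8² = 53·541401.64 = 28694286.92
Numerator = 319484126.81; denominator = Σ(nₕ−1) = 281.
s²ₚ = 319484126.81/281 = 1136954.188... → 1136954.2.

1136954.2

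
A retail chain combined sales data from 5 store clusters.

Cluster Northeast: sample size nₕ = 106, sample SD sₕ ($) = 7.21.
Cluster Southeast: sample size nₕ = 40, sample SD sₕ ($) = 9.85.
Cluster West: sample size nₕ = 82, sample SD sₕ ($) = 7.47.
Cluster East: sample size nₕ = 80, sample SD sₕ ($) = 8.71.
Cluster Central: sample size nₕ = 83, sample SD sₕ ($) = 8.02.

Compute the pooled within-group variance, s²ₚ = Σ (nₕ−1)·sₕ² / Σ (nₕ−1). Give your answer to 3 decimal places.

Northeast: (106−1)·7.21² = 105·51.9841 = 5458.3305
Southeast: (40−1)·9.85² = 39·97.0225 = 3783.8775
West: (82−1)·7.47² = 81·55.8009 = 4519.8729
East: (80−1)·8.71² = 79·75.8641 = 5993.2639
Central: (83−1)·8.02² = 82·64.3204 = 5274.2728
Numerator = 25029.6176; denominator = Σ(nₕ−1) = 386.
s²ₚ = 25029.6176/386 = 64.84357... → 64.844.

64.844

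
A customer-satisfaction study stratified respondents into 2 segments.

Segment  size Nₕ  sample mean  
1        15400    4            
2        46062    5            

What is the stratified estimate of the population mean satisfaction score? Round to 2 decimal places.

x̄_st = (Σ Nₕx̄ₕ) / (Σ Nₕ) = (15400·4 + 46062·5) / 61462
= 291910 / 61462 = 4.7494... → 4.75.

4.75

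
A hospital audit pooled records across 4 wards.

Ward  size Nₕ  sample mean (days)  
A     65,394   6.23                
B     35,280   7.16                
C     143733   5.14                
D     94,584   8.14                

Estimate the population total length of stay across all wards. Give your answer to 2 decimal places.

2168710.80

A: 65394·6.23 = 407404.62
B: 35280·7.16 = 252604.8
C: 143733·5.14 = 738787.62
D: 94584·8.14 = 769913.76
τ̂ = Σ Nₕx̄ₕ = 2168710.80.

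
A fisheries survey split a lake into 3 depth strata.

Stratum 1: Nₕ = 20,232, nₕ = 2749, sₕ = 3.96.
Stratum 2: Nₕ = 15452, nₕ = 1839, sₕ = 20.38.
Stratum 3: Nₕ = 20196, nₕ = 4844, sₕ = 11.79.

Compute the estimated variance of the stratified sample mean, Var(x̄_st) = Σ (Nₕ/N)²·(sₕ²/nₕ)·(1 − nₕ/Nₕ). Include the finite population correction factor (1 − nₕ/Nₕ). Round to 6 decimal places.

N = 55880; Wₕ = Nₕ/N.
stratum 1: (20232/55880)²·3.96²/2749·(1 − 2749/20232) = 0.000646186
stratum 2: (15452/55880)²·20.38²/1839·(1 − 1839/15452) = 0.015214314
stratum 3: (20196/55880)²·11.79²/4844·(1 − 4844/20196) = 0.002849319
Sum = 0.018709819 → 0.018710.

0.018710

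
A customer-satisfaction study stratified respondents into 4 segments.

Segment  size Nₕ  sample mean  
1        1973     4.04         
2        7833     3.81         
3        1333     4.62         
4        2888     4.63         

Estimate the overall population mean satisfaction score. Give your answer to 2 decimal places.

x̄_st = (Σ Nₕx̄ₕ) / (Σ Nₕ) = (1973·4.04 + 7833·3.81 + 1333·4.62 + 2888·4.63) / 14027
= 57344.55 / 14027 = 4.0882... → 4.09.

4.09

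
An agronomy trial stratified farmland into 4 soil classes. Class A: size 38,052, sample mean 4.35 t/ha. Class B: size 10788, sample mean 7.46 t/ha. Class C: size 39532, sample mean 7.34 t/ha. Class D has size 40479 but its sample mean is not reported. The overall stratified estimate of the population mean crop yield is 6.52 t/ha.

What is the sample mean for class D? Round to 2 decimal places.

7.51

N = 38052 + 10788 + 39532 + 40479 = 128851.
Overall total = μ·N = 6.52·128851 = 840108.52.
Subtract the known strata: 38052·4.35 + 10788·7.46 + 39532·7.34 = 536169.56.
Remaining total for class D: 840108.52 − 536169.56 = 303938.96.
Divide by its size: 303938.96 / 40479 = 7.5086... → 7.51.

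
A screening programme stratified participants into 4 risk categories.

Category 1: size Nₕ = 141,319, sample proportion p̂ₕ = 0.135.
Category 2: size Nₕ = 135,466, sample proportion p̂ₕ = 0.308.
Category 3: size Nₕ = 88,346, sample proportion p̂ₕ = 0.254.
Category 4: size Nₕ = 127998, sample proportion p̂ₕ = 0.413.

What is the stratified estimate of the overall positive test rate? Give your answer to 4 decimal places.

N = 141319 + 135466 + 88346 + 127998 = 493129.
Overall proportion = Σ (Nₕ/N)·p̂ₕ.
Σ Nₕp̂ₕ = 19078.065 + 41723.528 + 22439.884 + 52863.174 = 136104.651.
136104.651 / 493129 = 0.276002... → 0.2760.

0.2760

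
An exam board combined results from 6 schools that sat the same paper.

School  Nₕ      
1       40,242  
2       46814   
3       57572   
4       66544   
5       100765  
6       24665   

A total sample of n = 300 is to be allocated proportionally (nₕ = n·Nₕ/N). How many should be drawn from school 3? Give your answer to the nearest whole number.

N = 40242 + 46814 + 57572 + 66544 + 100765 + 24665 = 336602.
n_3 = 300·57572/336602 = 51.312... → 51.

51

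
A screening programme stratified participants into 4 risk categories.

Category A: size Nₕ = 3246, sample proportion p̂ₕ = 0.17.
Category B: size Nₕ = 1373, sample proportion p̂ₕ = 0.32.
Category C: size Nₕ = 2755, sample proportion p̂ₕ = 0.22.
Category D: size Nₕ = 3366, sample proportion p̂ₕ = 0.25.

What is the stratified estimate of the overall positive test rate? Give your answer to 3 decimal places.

0.227

Wₕ = Nₕ/N with N = 10740: 0.3022, 0.1278, 0.2565, 0.3134.
p̂_st = 0.3022·0.17 + 0.1278·0.32 + 0.2565·0.22 + 0.3134·0.25 ≈ 0.22707... → 0.227.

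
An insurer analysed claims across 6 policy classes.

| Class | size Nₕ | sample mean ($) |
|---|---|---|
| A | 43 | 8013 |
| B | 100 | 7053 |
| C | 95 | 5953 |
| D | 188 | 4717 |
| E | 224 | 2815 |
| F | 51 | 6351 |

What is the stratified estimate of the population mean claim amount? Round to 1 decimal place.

4931.0

x̄_st = (Σ Nₕx̄ₕ) / (Σ Nₕ) = (43·8013 + 100·7053 + 95·5953 + 188·4717 + 224·2815 + 51·6351) / 701
= 3456651 / 701 = 4931.029... → 4931.0.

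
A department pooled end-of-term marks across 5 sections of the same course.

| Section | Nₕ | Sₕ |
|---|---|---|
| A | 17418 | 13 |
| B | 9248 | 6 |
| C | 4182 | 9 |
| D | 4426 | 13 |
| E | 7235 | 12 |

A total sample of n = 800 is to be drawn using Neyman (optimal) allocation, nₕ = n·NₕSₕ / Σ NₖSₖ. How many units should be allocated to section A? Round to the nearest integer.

Σ NₕSₕ = 17418·13 + 9248·6 + 4182·9 + 4426·13 + 7235·12 = 463918.
Share for A: 226434/463918 = 0.48809.
n_A = 800 × 0.48809 = 390.472... → 390.

390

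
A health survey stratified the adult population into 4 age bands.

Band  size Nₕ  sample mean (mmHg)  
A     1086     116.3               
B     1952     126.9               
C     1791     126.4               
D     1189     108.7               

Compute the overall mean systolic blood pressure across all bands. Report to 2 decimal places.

x̄_st = (Σ Nₕx̄ₕ) / (Σ Nₕ) = (1086·116.3 + 1952·126.9 + 1791·126.4 + 1189·108.7) / 6018
= 729637.3 / 6018 = 121.2425... → 121.24.

121.24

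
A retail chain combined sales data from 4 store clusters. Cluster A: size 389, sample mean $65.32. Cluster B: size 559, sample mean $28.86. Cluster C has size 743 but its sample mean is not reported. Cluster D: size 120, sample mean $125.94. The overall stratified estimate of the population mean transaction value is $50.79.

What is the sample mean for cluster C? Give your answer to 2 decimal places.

47.54

N = 389 + 559 + 743 + 120 = 1811.
Overall total = μ·N = 50.79·1811 = 91980.69.
Subtract the known strata: 389·65.32 + 559·28.86 + 120·125.94 = 56655.02.
Remaining total for cluster C: 91980.69 − 56655.02 = 35325.67.
Divide by its size: 35325.67 / 743 = 47.5446... → 47.54.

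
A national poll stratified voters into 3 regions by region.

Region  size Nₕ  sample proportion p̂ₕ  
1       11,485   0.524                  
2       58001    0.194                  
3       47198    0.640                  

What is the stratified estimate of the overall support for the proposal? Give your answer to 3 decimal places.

0.407

Wₕ = Nₕ/N with N = 116684: 0.0984, 0.4971, 0.4045.
p̂_st = 0.0984·0.524 + 0.4971·0.194 + 0.4045·0.640 ≈ 0.40689... → 0.407.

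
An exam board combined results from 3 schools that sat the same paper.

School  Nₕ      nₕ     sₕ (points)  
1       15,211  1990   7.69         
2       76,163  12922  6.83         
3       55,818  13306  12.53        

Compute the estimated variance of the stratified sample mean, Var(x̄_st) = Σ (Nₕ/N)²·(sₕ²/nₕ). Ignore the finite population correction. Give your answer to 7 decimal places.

0.0029807

N = 147192; Wₕ = Nₕ/N.
school 1: (15211/147192)²·7.69²/1990 = 0.0003173560
school 2: (76163/147192)²·6.83²/12922 = 0.0009665656
school 3: (55818/147192)²·12.53²/13306 = 0.0016968160
Sum = 0.0029807376 → 0.0029807.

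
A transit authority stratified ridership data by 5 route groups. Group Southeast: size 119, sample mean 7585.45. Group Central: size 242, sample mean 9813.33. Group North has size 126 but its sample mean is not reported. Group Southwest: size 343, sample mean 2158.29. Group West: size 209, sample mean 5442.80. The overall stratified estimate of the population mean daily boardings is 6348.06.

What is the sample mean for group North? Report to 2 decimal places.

11430.96

N = 119 + 242 + 126 + 343 + 209 = 1039.
Overall total = μ·N = 6348.06·1039 = 6595634.34.
Subtract the known strata: 119·7585.45 + 242·9813.33 + 343·2158.29 + 209·5442.80 = 5155333.08.
Remaining total for group North: 6595634.34 − 5155333.08 = 1440301.26.
Divide by its size: 1440301.26 / 126 = 11430.9624... → 11430.96.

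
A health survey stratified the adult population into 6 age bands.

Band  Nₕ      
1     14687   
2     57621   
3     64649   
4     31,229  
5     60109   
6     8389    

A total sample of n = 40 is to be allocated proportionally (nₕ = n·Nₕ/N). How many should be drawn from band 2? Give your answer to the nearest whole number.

10

N = 14687 + 57621 + 64649 + 31229 + 60109 + 8389 = 236684.
n_2 = 40·57621/236684 = 9.738... → 10.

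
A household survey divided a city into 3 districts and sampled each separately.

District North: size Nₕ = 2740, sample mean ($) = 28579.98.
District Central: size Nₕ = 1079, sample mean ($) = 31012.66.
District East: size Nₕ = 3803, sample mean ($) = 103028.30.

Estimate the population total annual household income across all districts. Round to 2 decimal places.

503588430.24

North: 2740·28579.98 = 78309145.2
Central: 1079·31012.66 = 33462660.14
East: 3803·103028.30 = 391816624.9
τ̂ = Σ Nₕx̄ₕ = 503588430.24.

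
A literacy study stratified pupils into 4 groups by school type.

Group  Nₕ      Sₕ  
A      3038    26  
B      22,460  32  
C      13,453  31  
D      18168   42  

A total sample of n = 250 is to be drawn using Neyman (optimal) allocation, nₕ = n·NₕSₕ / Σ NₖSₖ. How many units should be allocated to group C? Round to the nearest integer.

A: NₕSₕ = 3038·26 = 78988
B: NₕSₕ = 22460·32 = 718720
C: NₕSₕ = 13453·31 = 417043
D: NₕSₕ = 18168·42 = 763056
Σ NₕSₕ = 1977807.
n_C = 250·417043/1977807 = 52.715... → 53.

53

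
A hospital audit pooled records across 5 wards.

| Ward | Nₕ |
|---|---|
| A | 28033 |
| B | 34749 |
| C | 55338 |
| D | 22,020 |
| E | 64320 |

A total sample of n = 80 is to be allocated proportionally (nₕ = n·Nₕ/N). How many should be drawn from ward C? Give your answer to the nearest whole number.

22

N = 28033 + 34749 + 55338 + 22020 + 64320 = 204460.
n_C = 80·55338/204460 = 21.652... → 22.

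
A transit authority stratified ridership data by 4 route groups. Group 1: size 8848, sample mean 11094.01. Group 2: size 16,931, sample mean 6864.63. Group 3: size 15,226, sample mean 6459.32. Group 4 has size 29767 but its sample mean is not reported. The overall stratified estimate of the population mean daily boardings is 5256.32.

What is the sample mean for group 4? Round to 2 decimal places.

Σ Nₕx̄ₕ = N·μ, so 29767·x̄_4 = 70772·5256.32 − (8848·11094.01 + 16931·6864.63 + 15226·6459.32).
= 372000279.04 − 312734457.33 = 59265821.71.
x̄_4 = 59265821.71 / 29767 = 1990.9908... → 1990.99.

1990.99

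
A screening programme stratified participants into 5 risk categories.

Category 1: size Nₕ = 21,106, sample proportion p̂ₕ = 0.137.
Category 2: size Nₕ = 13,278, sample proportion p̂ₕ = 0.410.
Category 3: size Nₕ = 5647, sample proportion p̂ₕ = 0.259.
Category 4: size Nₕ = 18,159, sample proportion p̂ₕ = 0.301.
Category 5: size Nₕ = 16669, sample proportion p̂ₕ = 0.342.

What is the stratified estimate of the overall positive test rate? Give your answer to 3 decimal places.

N = 21106 + 13278 + 5647 + 18159 + 16669 = 74859.
Overall proportion = Σ (Nₕ/N)·p̂ₕ.
Σ Nₕp̂ₕ = 2891.522 + 5443.98 + 1462.573 + 5465.859 + 5700.798 = 20964.732.
20964.732 / 74859 = 0.28006... → 0.280.

0.280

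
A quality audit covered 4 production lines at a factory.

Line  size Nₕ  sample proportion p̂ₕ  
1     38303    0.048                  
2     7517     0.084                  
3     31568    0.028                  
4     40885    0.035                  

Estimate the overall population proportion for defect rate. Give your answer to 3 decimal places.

N = 38303 + 7517 + 31568 + 40885 = 118273.
Overall proportion = Σ (Nₕ/N)·p̂ₕ.
Σ Nₕp̂ₕ = 1838.544 + 631.428 + 883.904 + 1430.975 = 4784.851.
4784.851 / 118273 = 0.04046... → 0.040.

0.040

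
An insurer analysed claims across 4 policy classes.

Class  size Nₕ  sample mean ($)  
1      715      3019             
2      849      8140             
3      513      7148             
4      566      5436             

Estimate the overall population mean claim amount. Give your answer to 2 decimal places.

5983.03

N = 715 + 849 + 513 + 566 = 2643.
Weight each subgroup mean by Nₕ/N and sum.
Σ Nₕx̄ₕ = 715·3019 + 849·8140 + 513·7148 + 566·5436 = 2158585 + 6910860 + 3666924 + 3076776 = 15813145.
Divide by N: 15813145 / 2643 = 5983.0288... → 5983.03.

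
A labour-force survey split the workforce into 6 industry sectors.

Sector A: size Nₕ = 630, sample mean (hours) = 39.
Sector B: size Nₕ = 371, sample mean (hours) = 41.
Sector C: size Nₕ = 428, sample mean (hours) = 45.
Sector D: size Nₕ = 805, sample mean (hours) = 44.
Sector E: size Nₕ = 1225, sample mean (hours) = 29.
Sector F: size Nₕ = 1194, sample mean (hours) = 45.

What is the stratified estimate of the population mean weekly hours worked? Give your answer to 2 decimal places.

N = 4653; weights Wₕ = Nₕ/N = (0.1354, 0.0797, 0.0920, 0.1730, 0.2633, 0.2566).
x̄_st = Σ Wₕ·x̄ₕ = 0.1354·39 + 0.0797·41 + 0.0920·45 + 0.1730·44 + 0.2633·29 + 0.2566·45 ≈ 39.4833...
→ 39.48.

39.48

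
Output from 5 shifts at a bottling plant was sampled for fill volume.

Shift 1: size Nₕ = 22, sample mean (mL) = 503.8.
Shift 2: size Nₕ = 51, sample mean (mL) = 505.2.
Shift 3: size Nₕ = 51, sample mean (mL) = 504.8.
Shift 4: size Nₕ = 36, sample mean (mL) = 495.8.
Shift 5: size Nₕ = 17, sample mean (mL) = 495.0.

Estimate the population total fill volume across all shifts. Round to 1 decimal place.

88857.4

1: 22·503.8 = 11083.6
2: 51·505.2 = 25765.2
3: 51·504.8 = 25744.8
4: 36·495.8 = 17848.8
5: 17·495.0 = 8415
τ̂ = Σ Nₕx̄ₕ = 88857.4.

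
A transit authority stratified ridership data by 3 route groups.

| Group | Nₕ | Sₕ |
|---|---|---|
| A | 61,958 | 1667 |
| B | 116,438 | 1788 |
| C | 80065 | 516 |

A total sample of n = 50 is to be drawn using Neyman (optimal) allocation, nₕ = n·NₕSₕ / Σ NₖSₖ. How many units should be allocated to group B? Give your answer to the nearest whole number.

A: NₕSₕ = 61958·1667 = 103283986
B: NₕSₕ = 116438·1788 = 208191144
C: NₕSₕ = 80065·516 = 41313540
Σ NₕSₕ = 352788670.
n_B = 50·208191144/352788670 = 29.506... → 30.

30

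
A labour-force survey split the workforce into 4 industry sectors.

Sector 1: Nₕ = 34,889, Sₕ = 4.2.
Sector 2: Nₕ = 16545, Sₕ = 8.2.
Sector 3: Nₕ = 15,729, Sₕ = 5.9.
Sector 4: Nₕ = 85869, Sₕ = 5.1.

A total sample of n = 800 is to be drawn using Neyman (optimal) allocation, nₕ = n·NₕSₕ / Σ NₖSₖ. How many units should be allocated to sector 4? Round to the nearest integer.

431

Σ NₕSₕ = 34889·4.2 + 16545·8.2 + 15729·5.9 + 85869·5.1 = 812935.8.
Share for 4: 437931.9/812935.8 = 0.53870.
n_4 = 800 × 0.53870 = 430.963... → 431.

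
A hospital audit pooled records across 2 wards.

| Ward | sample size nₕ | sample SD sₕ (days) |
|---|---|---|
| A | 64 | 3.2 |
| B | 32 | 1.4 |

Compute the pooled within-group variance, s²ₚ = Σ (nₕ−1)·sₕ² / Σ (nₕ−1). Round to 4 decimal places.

7.5094

A: (64−1)·3.2² = 63·10.24 = 645.12
B: (32−1)·1.4² = 31·1.96 = 60.76
Numerator = 705.88; denominator = Σ(nₕ−1) = 94.
s²ₚ = 705.88/94 = 7.509362... → 7.5094.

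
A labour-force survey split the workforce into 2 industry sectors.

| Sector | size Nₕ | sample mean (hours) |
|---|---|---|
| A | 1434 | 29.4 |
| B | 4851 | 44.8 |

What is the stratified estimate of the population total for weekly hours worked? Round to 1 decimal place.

Population total = Σ Nₕ·x̄ₕ (each stratum's size times its mean).
1434·29.4 + 4851·44.8 = 42159.6 + 217324.8 = 259484.4.

259484.4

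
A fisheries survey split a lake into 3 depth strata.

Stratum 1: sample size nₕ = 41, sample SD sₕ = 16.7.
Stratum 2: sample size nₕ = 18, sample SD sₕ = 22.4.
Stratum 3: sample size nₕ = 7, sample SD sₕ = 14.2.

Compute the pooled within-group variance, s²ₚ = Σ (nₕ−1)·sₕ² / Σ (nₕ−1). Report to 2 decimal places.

Degrees of freedom: 40 + 17 + 6 = 63.
Σ(nₕ−1)sₕ² = 40·278.89 + 17·501.76 + 6·201.64 = 20895.36.
s²ₚ = 20895.36 / 63 = 331.6724... → 331.67.

331.67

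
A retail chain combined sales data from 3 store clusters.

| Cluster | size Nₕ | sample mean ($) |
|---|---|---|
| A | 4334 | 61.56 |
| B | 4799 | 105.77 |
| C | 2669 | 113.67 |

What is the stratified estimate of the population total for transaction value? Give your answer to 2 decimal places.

1077776.50

A: 4334·61.56 = 266801.04
B: 4799·105.77 = 507590.23
C: 2669·113.67 = 303385.23
τ̂ = Σ Nₕx̄ₕ = 1077776.50.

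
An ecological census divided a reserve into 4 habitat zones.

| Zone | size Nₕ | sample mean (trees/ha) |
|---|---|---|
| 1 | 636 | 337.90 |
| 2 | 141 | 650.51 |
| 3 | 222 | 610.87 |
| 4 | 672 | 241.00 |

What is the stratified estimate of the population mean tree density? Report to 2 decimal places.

361.57

N = 1671; weights Wₕ = Nₕ/N = (0.3806, 0.0844, 0.1329, 0.4022).
x̄_st = Σ Wₕ·x̄ₕ = 0.3806·337.90 + 0.0844·650.51 + 0.1329·610.87 + 0.4022·241.00 ≈ 361.5748...
→ 361.57.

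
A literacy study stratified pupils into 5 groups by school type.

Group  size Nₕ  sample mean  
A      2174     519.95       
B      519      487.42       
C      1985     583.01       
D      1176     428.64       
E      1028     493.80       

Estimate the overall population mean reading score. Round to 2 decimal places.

N = 2174 + 519 + 1985 + 1176 + 1028 = 6882.
Weight each subgroup mean by Nₕ/N and sum.
Σ Nₕx̄ₕ = 2174·519.95 + 519·487.42 + 1985·583.01 + 1176·428.64 + 1028·493.80 = 1130371.3 + 252970.98 + 1157274.85 + 504080.64 + 507626.4 = 3552324.17.
Divide by N: 3552324.17 / 6882 = 516.1761... → 516.18.

516.18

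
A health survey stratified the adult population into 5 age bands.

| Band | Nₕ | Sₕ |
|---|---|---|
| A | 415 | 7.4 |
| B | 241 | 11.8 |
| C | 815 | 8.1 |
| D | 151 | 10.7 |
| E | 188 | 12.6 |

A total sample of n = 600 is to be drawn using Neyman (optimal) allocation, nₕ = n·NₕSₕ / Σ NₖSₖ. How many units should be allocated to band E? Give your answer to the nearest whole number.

86

A: NₕSₕ = 415·7.4 = 3071
B: NₕSₕ = 241·11.8 = 2843.8
C: NₕSₕ = 815·8.1 = 6601.5
D: NₕSₕ = 151·10.7 = 1615.7
E: NₕSₕ = 188·12.6 = 2368.8
Σ NₕSₕ = 16500.8.
n_E = 600·2368.8/16500.8 = 86.134... → 86.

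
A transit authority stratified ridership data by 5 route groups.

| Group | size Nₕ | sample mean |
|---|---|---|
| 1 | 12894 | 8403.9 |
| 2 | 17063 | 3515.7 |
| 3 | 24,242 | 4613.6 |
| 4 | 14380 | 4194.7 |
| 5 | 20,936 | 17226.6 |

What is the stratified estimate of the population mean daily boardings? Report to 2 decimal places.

x̄_st = (Σ Nₕx̄ₕ) / (Σ Nₕ) = (12894·8403.9 + 17063·3515.7 + 24242·4613.6 + 14380·4194.7 + 20936·17226.6) / 89515
= 701167050.5 / 89515 = 7832.9559... → 7832.96.

7832.96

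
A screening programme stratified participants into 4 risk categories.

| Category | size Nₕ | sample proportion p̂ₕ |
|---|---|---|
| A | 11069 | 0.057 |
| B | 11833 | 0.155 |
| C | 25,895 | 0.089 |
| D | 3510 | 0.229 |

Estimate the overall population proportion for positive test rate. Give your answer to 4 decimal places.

0.1066

Wₕ = Nₕ/N with N = 52307: 0.2116, 0.2262, 0.4951, 0.0671.
p̂_st = 0.2116·0.057 + 0.2262·0.155 + 0.4951·0.089 + 0.0671·0.229 ≈ 0.106553... → 0.1066.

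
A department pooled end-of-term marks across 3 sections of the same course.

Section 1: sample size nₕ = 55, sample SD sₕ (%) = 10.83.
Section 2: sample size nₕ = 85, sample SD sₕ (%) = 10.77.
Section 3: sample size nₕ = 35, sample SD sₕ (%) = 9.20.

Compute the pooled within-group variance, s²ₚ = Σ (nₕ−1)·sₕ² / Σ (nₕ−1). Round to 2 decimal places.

110.20

1: (55−1)·10.83² = 54·117.2889 = 6333.6006
2: (85−1)·10.77² = 84·115.9929 = 9743.4036
3: (35−1)·9.20² = 34·84.64 = 2877.76
Numerator = 18954.7642; denominator = Σ(nₕ−1) = 172.
s²ₚ = 18954.7642/172 = 110.2021... → 110.20.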